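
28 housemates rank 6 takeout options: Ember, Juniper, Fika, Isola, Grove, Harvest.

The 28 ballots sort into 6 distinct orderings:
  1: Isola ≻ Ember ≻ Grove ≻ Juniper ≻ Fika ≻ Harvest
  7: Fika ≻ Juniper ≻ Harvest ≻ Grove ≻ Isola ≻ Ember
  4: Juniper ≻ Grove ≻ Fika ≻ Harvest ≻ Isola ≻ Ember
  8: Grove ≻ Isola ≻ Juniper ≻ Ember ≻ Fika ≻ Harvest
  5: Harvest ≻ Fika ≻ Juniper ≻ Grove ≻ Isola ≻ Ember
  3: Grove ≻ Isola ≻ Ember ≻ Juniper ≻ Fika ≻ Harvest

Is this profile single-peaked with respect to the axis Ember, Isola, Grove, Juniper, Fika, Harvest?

yes

Axis positions: Ember=1, Isola=2, Grove=3, Juniper=4, Fika=5, Harvest=6.
Group 1 (peak Isola at position 2): ranking walks positions 2-1-3-4-5-6, expanding outward from the peak — single-peaked.
Group 2 (peak Fika at position 5): ranking walks positions 5-4-6-3-2-1, expanding outward from the peak — single-peaked.
Group 3 (peak Juniper at position 4): ranking walks positions 4-3-5-6-2-1, expanding outward from the peak — single-peaked.
Group 4 (peak Grove at position 3): ranking walks positions 3-2-4-1-5-6, expanding outward from the peak — single-peaked.
Group 5 (peak Harvest at position 6): ranking walks positions 6-5-4-3-2-1, expanding outward from the peak — single-peaked.
Group 6 (peak Grove at position 3): ranking walks positions 3-2-1-4-5-6, expanding outward from the peak — single-peaked.
Every ranking is single-peaked on this axis.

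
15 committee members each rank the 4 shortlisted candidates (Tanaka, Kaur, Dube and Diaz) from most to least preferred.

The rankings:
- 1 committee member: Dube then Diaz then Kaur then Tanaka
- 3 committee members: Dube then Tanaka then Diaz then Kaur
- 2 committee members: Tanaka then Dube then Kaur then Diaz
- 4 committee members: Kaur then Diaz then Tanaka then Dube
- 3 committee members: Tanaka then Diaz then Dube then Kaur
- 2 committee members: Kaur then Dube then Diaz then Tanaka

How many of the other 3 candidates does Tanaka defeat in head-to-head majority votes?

Tanaka against each rival (15 committee members):
Tanaka vs Kaur: Tanaka is ranked higher on 3+2+3 = 8 ballots, Kaur on 7. Tanaka wins 8–7.
Tanaka vs Dube: 2+4+3 = 9 for Tanaka, 6 for Dube — Tanaka by 9–6.
Tanaka vs Diaz: Tanaka preferred on 3+2+3 = 8 ballots; Tanaka wins 8–7.
Tanaka beats Kaur, Dube, Diaz — 3 pairwise wins.

3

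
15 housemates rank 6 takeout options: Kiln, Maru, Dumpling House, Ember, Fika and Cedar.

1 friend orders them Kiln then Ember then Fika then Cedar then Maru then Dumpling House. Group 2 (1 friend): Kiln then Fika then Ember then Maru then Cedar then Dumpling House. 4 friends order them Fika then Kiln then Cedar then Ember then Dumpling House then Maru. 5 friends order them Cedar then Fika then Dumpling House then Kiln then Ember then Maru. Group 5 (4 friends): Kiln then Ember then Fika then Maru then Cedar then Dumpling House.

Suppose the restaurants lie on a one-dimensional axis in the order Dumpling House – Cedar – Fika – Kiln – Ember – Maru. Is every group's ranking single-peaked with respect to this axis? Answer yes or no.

yes

Axis positions: Dumpling House=1, Cedar=2, Fika=3, Kiln=4, Ember=5, Maru=6.
Group 1 (peak Kiln at position 4): ranking walks positions 4-5-3-2-6-1, expanding outward from the peak — single-peaked.
Group 2 (peak Kiln at position 4): ranking walks positions 4-3-5-6-2-1, expanding outward from the peak — single-peaked.
Group 3 (peak Fika at position 3): ranking walks positions 3-4-2-5-1-6, expanding outward from the peak — single-peaked.
Group 4 (peak Cedar at position 2): ranking walks positions 2-3-1-4-5-6, expanding outward from the peak — single-peaked.
Group 5 (peak Kiln at position 4): ranking walks positions 4-5-3-6-2-1, expanding outward from the peak — single-peaked.
Every ranking is single-peaked on this axis.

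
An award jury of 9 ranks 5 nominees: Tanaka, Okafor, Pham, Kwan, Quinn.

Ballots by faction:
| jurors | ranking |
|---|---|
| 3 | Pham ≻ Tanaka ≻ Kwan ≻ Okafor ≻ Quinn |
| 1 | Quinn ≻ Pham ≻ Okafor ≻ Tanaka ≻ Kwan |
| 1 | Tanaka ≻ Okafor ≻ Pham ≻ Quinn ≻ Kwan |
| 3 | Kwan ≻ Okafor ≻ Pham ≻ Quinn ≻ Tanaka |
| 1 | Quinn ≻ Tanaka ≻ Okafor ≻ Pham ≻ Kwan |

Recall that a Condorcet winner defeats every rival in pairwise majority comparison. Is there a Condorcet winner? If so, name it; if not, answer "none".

none

Pairwise majorities:
Tanaka vs Okafor: Tanaka wins 5–4.
Tanaka vs Pham: Pham wins 7–2.
Tanaka vs Kwan: Tanaka, 6–3.
Tanaka–Quinn: Quinn 5–4.
Okafor–Pham: Okafor 5–4.
Okafor–Kwan: Kwan 6–3.
Okafor–Quinn: Okafor 7–2.
Pham vs Kwan: Pham, 6–3.
Pham–Quinn: Pham 7–2.
Kwan vs Quinn: Kwan, 6–3.
No nominee is unbeaten: Tanaka loses to Pham; Okafor loses to Tanaka; Pham loses to Okafor; Kwan loses to Tanaka; Quinn loses to Okafor. In particular Tanaka beats Okafor beats Pham beats Tanaka is a majority cycle — no Condorcet winner exists.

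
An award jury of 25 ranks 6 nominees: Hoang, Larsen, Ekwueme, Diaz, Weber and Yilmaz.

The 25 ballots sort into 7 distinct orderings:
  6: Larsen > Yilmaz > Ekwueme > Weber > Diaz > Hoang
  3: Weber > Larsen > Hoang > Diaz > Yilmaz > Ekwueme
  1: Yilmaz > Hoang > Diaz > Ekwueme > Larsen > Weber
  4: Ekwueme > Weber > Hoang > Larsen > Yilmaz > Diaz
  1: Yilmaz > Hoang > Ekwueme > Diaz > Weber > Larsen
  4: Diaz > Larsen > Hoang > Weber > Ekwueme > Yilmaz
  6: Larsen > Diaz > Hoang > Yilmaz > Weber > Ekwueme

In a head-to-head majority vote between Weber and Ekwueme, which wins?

Ballots ranking Weber above Ekwueme: 3 + 4 + 6 = 13.
Ballots ranking Ekwueme above Weber: 25 − 13 = 12.
Weber wins the head-to-head 13–12.

Weber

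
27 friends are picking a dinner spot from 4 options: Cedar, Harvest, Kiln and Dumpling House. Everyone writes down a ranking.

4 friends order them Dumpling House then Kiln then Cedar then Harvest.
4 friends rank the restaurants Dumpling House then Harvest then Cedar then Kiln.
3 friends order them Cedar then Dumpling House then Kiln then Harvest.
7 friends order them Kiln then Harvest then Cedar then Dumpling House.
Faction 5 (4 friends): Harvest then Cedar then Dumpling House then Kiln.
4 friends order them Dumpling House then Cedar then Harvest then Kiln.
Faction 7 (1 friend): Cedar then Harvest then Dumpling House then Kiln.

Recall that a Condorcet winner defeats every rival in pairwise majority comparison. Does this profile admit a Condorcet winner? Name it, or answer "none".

none

Pairwise majorities:
Cedar vs Harvest: Cedar preferred on 4+3+4+1 = 12 ballots; Harvest wins 15–12.
Cedar vs Kiln: Cedar preferred on 4+3+4+4+1 = 16 ballots; Cedar wins 16–11.
Cedar vs Dumpling House: 15 to 12, Cedar.
Harvest vs Kiln: 13 to 14, Kiln.
Harvest vs Dumpling House: Harvest preferred on 7+4+1 = 12 ballots; Dumpling House wins 15–12.
Kiln vs Dumpling House: Kiln preferred on 7 ballots; Dumpling House wins 20–7.
Every restaurant loses at least once (Cedar loses to Harvest; Harvest loses to Kiln; Kiln loses to Cedar; Dumpling House loses to Cedar). The majority relation contains the cycle Cedar > Kiln > Harvest > Cedar, so there is no Condorcet winner.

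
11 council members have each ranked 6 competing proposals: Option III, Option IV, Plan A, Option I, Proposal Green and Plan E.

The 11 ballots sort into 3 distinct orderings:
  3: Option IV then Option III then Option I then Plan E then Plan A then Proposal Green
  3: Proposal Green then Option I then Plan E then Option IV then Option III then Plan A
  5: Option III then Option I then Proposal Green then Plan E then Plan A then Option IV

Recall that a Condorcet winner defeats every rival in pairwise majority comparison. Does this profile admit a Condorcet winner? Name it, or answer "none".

none

Check each pair by majority over 11 ballots:
Option III vs Option IV: Option III preferred on 5 ballots; Option IV wins 6–5.
Option III vs Plan A: Option III is ranked higher on 3+3+5 = 11 ballots, Plan A on 0. Option III wins 11–0.
Option III vs Option I: Option III is ranked higher on 3+5 = 8 ballots, Option I on 3. Option III wins 8–3.
Option III vs Proposal Green: Option III wins 8–3.
Option III vs Plan E: Option III, 8–3.
Option IV vs Plan A: Option IV wins 6–5.
Option IV vs Option I: Option IV is ranked higher on 3 ballots, Option I on 8. Option I wins 8–3.
Option IV vs Proposal Green: Proposal Green, 8–3.
Option IV vs Plan E: Plan E, 8–3.
Plan A vs Option I: Option I, 11–0.
Plan A vs Proposal Green: Plan A is ranked higher on 3 ballots, Proposal Green on 8. Proposal Green wins 8–3.
Plan A vs Plan E: 0 to 11, Plan E.
Option I vs Proposal Green: Option I preferred on 3+5 = 8 ballots; Option I wins 8–3.
Option I–Plan E: Option I 11–0.
Proposal Green–Plan E: Proposal Green 8–3.
Every option loses at least once (Option III loses to Option IV; Option IV loses to Option I; Plan A loses to Option III; Option I loses to Option III; Proposal Green loses to Option III; Plan E loses to Option III). The majority relation contains the cycle Option III → Option I → Option IV → Option III, so there is no Condorcet winner.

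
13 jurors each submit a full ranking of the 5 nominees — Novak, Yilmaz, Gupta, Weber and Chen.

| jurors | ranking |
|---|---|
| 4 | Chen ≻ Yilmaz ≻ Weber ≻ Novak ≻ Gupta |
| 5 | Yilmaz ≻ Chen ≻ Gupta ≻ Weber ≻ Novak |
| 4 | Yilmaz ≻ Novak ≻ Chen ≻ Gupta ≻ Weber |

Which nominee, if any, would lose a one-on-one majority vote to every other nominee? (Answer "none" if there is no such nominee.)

Head-to-head results (13 jurors):
Novak vs Yilmaz: Yilmaz wins 13–0.
Novak–Gupta: Novak 8–5.
Novak vs Weber: Weber, 9–4.
Novak vs Chen: 4 for Novak, 9 for Chen — Chen by 9–4.
Yilmaz vs Gupta: Yilmaz wins 13–0.
Yilmaz vs Weber: Yilmaz wins 13–0.
Yilmaz vs Chen: Yilmaz preferred on 5+4 = 9 ballots; Yilmaz wins 9–4.
Gupta vs Weber: Gupta, 9–4.
Gupta vs Chen: Gupta preferred on 0 ballots; Chen wins 13–0.
Weber–Chen: Chen 13–0.
No nominee is winless: Novak beats Gupta; Yilmaz beats Novak; Gupta beats Weber; Weber beats Novak; Chen beats Novak. There is no Condorcet loser.

none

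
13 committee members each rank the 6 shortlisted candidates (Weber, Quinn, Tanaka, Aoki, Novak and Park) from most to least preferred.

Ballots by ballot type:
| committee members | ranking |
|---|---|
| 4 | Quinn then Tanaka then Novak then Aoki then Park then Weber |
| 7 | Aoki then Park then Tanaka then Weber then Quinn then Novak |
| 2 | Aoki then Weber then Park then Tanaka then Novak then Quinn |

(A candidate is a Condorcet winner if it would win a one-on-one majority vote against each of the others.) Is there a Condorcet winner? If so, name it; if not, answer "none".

Aoki

Pairwise majorities:
Weber vs Quinn: Weber, 9–4.
Weber vs Tanaka: Tanaka, 11–2.
Weber–Aoki: Aoki 13–0.
Weber–Novak: Weber 9–4.
Weber–Park: Park 11–2.
Quinn–Tanaka: Tanaka 9–4.
Quinn–Aoki: Aoki 9–4.
Quinn vs Novak: Quinn wins 11–2.
Quinn vs Park: Park wins 9–4.
Tanaka vs Aoki: Aoki, 9–4.
Tanaka–Novak: Tanaka 13–0.
Tanaka vs Park: Park, 9–4.
Aoki–Novak: Aoki 9–4.
Aoki vs Park: Aoki, 13–0.
Novak–Park: Park 9–4.
Aoki beats each of Weber, Quinn, Tanaka, Novak, Park — Aoki is the Condorcet winner.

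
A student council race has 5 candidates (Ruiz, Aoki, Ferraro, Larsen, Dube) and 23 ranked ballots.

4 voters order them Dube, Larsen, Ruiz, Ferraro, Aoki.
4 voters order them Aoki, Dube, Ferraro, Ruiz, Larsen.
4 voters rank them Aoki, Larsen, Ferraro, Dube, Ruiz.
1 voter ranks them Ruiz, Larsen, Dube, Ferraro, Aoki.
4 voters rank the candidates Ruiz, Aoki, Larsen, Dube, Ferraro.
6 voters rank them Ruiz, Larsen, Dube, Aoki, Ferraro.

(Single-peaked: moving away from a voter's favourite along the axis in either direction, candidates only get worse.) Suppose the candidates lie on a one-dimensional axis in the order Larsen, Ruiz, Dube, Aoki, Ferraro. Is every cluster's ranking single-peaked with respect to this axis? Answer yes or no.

Axis positions: Larsen=1, Ruiz=2, Dube=3, Aoki=4, Ferraro=5.
Cluster 1: ranking walks positions 3-1-2-5-4; Larsen is ranked above Ruiz even though Ruiz lies between Larsen and the peak Dube on the axis — preferences dip and rise again. Not single-peaked.
Cluster 2 (peak Aoki at position 4): ranking walks positions 4-3-5-2-1, expanding outward from the peak — single-peaked.
Cluster 3: ranking walks positions 4-1-5-3-2; Larsen is ranked above Dube even though Dube lies between Larsen and the peak Aoki on the axis — preferences dip and rise again. Not single-peaked.
Cluster 4: ranking walks positions 2-1-3-5-4; Ferraro is ranked above Aoki even though Aoki lies between Ferraro and the peak Ruiz on the axis — preferences dip and rise again. Not single-peaked.
Cluster 5: ranking walks positions 2-4-1-3-5; Aoki is ranked above Dube even though Dube lies between Aoki and the peak Ruiz on the axis — preferences dip and rise again. Not single-peaked.
Cluster 6 (peak Ruiz at position 2): ranking walks positions 2-1-3-4-5, expanding outward from the peak — single-peaked.
Cluster 1 violates single-peakedness, so the profile is not single-peaked on this axis.

no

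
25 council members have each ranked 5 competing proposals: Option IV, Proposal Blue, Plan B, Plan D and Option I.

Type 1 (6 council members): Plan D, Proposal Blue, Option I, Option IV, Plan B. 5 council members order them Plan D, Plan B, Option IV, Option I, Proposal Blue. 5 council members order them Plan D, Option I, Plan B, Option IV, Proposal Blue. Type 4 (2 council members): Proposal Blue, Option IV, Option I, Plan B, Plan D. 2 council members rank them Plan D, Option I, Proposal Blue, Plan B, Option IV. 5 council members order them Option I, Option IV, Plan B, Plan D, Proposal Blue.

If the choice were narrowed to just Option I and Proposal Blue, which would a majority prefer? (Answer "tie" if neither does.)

Option I

Ballots ranking Option I above Proposal Blue: 5 + 5 + 2 + 5 = 17.
Ballots ranking Proposal Blue above Option I: 25 − 17 = 8.
Option I wins the head-to-head 17–8.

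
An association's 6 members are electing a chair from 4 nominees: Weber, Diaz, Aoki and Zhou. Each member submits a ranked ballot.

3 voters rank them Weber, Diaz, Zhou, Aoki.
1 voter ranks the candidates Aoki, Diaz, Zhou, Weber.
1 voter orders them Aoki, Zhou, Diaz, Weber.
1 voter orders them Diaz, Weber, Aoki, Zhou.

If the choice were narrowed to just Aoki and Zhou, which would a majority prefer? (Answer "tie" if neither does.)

Ballots ranking Aoki above Zhou: 1 + 1 + 1 = 3.
Ballots ranking Zhou above Aoki: 6 − 3 = 3.
3–3: the pair ties.

tie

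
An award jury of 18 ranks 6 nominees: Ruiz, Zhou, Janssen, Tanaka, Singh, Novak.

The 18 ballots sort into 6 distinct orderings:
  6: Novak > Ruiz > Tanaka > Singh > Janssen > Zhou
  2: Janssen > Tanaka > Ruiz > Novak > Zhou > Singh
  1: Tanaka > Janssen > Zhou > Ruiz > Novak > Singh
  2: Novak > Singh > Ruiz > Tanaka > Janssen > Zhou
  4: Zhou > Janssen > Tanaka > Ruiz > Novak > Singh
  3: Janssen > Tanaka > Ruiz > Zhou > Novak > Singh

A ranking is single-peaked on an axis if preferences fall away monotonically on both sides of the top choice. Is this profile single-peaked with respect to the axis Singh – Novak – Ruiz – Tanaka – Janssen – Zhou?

Axis positions: Singh=1, Novak=2, Ruiz=3, Tanaka=4, Janssen=5, Zhou=6.
Faction 1 (peak Novak at position 2): ranking walks positions 2-3-4-1-5-6, expanding outward from the peak — single-peaked.
Faction 2 (peak Janssen at position 5): ranking walks positions 5-4-3-2-6-1, expanding outward from the peak — single-peaked.
Faction 3 (peak Tanaka at position 4): ranking walks positions 4-5-6-3-2-1, expanding outward from the peak — single-peaked.
Faction 4 (peak Novak at position 2): ranking walks positions 2-1-3-4-5-6, expanding outward from the peak — single-peaked.
Faction 5 (peak Zhou at position 6): ranking walks positions 6-5-4-3-2-1, expanding outward from the peak — single-peaked.
Faction 6 (peak Janssen at position 5): ranking walks positions 5-4-3-6-2-1, expanding outward from the peak — single-peaked.
Every ranking is single-peaked on this axis.

yes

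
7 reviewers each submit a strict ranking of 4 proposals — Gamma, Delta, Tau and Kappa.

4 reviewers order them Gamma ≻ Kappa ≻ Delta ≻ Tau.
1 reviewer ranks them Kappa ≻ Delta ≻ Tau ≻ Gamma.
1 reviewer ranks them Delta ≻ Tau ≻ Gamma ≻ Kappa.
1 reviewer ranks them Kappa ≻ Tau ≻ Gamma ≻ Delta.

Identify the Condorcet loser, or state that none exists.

Pairwise majorities:
Gamma–Delta: Gamma 5–2.
Gamma vs Tau: Gamma is ranked higher on 4 ballots, Tau on 3. Gamma wins 4–3.
Gamma vs Kappa: Gamma is ranked higher on 4+1 = 5 ballots, Kappa on 2. Gamma wins 5–2.
Delta vs Tau: Delta, 6–1.
Delta vs Kappa: Kappa, 6–1.
Tau–Kappa: Kappa 6–1.
Only Tau has no wins; Tau is the Condorcet loser.

Tau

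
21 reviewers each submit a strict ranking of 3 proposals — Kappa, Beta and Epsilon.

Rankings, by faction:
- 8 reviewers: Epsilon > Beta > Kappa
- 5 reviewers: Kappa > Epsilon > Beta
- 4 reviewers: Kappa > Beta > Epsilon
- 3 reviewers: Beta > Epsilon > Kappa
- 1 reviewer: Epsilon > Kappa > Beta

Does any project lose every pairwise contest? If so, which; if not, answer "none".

Kappa

Head-to-head results (21 reviewers):
Kappa vs Beta: Kappa preferred on 5+4+1 = 10 ballots; Beta wins 11–10.
Kappa vs Epsilon: Epsilon wins 12–9.
Beta vs Epsilon: Epsilon wins 14–7.
Kappa is beaten in every head-to-head and is the Condorcet loser.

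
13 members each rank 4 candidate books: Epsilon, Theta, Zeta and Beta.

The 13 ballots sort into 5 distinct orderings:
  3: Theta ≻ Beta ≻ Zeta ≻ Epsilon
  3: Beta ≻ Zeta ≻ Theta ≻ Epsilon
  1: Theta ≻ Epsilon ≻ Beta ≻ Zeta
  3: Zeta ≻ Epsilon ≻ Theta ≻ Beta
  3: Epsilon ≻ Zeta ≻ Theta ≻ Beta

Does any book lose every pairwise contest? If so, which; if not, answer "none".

Pairwise majorities:
Epsilon vs Theta: Epsilon preferred on 3+3 = 6 ballots; Theta wins 7–6.
Epsilon–Zeta: Zeta 9–4.
Epsilon vs Beta: Epsilon preferred on 1+3+3 = 7 ballots; Epsilon wins 7–6.
Theta vs Zeta: Theta preferred on 3+1 = 4 ballots; Zeta wins 9–4.
Theta vs Beta: Theta, 10–3.
Zeta vs Beta: Beta wins 7–6.
No book is winless: Epsilon beats Beta; Theta beats Epsilon; Zeta beats Epsilon; Beta beats Zeta. There is no Condorcet loser.

none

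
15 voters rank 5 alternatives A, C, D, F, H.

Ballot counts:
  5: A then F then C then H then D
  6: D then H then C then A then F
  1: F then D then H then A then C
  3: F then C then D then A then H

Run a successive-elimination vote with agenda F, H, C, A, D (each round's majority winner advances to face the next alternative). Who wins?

Round 1: F vs H — 9–6, F advances.
Round 2: F vs C — 9–6, F advances.
Round 3: F vs A — 4–11, A advances.
Round 4: A vs D — 5–10, D advances.
The agenda winner is D.

D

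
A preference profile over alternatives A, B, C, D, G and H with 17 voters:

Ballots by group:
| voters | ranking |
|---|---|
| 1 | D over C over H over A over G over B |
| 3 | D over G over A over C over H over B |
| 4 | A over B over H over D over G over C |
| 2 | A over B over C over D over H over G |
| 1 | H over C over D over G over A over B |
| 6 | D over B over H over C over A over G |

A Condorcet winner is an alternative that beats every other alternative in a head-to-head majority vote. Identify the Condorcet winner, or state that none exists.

D

Pairwise majorities:
A vs B: A, 11–6.
A vs C: A, 9–8.
A vs D: D, 11–6.
A–G: A 13–4.
A vs H: A wins 9–8.
B–C: B 12–5.
B vs D: D, 11–6.
B vs G: B wins 12–5.
B vs H: B, 12–5.
C vs D: D wins 14–3.
C–G: C 10–7.
C vs H: H wins 11–6.
D–G: D 17–0.
D vs H: D, 12–5.
G vs H: H, 14–3.
Only D has no losses; D is the Condorcet winner.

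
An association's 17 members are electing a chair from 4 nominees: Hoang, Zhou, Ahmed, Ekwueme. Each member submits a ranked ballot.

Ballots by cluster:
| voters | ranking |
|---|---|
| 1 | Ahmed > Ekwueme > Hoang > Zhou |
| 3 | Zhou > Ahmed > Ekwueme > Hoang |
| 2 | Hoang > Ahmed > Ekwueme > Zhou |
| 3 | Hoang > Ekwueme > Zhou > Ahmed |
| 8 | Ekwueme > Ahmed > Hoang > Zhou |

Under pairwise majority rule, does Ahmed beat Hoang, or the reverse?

Ahmed

Ballots ranking Ahmed above Hoang: 1 + 3 + 8 = 12.
Ballots ranking Hoang above Ahmed: 17 − 12 = 5.
Ahmed wins the head-to-head 12–5.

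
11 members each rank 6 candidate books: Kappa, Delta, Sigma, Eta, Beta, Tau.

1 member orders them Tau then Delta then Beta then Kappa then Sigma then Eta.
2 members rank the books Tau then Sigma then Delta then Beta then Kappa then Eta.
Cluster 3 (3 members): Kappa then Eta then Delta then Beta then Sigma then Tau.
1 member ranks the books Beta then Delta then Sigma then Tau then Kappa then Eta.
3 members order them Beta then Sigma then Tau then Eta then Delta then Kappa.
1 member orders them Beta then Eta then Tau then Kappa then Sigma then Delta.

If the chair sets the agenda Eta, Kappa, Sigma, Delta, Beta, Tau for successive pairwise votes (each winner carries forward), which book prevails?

Beta

Round 1: Eta vs Kappa — 4–7, Kappa advances.
Round 2: Kappa vs Sigma — 5–6, Sigma advances.
Round 3: Sigma vs Delta — 6–5, Sigma advances.
Round 4: Sigma vs Beta — 2–9, Beta advances.
Round 5: Beta vs Tau — 8–3, Beta advances.
Beta survives the agenda.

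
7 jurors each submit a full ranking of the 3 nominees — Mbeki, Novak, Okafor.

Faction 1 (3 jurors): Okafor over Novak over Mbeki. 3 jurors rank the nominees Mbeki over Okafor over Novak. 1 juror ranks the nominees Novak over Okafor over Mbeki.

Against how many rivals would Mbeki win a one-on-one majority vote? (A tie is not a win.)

0

Mbeki against each rival (7 jurors):
Mbeki vs Novak: 3 to 4, Novak.
Mbeki vs Okafor: Mbeki is ranked higher on 3 ballots, Okafor on 4. Okafor wins 4–3.
Mbeki beats no one; loses to Novak, Okafor — 0 pairwise wins.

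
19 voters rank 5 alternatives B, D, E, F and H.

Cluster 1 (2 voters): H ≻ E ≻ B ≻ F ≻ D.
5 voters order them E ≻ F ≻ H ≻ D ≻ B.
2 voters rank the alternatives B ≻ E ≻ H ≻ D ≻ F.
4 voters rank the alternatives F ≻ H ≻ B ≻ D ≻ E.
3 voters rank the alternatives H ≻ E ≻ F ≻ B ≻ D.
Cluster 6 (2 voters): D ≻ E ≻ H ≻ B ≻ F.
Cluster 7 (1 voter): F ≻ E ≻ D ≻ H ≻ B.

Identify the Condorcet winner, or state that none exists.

E

Check each pair by majority over 19 ballots:
B vs D: 11 to 8, B.
B vs E: B preferred on 2+4 = 6 ballots; E wins 13–6.
B vs F: B preferred on 2+2+2 = 6 ballots; F wins 13–6.
B vs H: 2 to 17, H.
D vs E: 4+2 = 6 for D, 13 for E — E by 13–6.
D vs F: D preferred on 2+2 = 4 ballots; F wins 15–4.
D vs H: 2+1 = 3 for D, 16 for H — H by 16–3.
E vs F: 2+5+2+3+2 = 14 for E, 5 for F — E by 14–5.
E vs H: E preferred on 5+2+2+1 = 10 ballots; E wins 10–9.
F vs H: 10 to 9, F.
E defeats every rival head-to-head and is the Condorcet winner.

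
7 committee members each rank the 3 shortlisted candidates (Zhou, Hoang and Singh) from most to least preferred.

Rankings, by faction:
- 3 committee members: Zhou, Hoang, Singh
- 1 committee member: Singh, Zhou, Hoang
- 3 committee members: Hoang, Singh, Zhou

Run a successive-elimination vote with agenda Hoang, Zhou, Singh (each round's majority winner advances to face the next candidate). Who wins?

Round 1: Hoang vs Zhou — 3–4, Zhou advances.
Round 2: Zhou vs Singh — 3–4, Singh advances.
Singh survives the agenda.

Singh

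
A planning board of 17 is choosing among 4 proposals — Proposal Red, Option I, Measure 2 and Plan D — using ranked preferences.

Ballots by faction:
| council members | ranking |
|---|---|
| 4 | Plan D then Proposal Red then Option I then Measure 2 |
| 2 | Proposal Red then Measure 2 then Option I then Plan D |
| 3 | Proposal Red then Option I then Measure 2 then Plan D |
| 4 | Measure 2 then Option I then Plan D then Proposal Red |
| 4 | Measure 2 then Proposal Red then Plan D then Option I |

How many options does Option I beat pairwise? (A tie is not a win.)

Option I against each rival (17 council members):
Option I vs Proposal Red: Proposal Red wins 13–4.
Option I vs Measure 2: 7 to 10, Measure 2.
Option I vs Plan D: 9 to 8, Option I.
Option I beats Plan D; loses to Proposal Red, Measure 2 — 1 pairwise win.

1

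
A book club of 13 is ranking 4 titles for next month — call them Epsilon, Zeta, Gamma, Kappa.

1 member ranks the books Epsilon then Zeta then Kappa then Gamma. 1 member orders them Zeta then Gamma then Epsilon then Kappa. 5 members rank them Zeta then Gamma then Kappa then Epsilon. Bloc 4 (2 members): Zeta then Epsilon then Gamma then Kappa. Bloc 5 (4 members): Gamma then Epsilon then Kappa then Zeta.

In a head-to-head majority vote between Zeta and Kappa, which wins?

Ballots ranking Zeta above Kappa: 1 + 1 + 5 + 2 = 9.
Ballots ranking Kappa above Zeta: 13 − 9 = 4.
Zeta wins the head-to-head 9–4.

Zeta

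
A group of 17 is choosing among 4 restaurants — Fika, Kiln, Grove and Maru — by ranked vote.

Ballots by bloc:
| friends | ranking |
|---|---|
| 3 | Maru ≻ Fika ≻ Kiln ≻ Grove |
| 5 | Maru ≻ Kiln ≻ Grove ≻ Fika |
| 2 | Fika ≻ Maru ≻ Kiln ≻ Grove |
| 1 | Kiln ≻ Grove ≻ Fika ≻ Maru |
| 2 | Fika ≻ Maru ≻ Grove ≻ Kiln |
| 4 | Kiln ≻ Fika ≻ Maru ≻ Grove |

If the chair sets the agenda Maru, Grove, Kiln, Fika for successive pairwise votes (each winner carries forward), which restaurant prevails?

Round 1: Maru vs Grove — 16–1, Maru advances.
Round 2: Maru vs Kiln — 12–5, Maru advances.
Round 3: Maru vs Fika — 8–9, Fika advances.
Fika survives the agenda.

Fika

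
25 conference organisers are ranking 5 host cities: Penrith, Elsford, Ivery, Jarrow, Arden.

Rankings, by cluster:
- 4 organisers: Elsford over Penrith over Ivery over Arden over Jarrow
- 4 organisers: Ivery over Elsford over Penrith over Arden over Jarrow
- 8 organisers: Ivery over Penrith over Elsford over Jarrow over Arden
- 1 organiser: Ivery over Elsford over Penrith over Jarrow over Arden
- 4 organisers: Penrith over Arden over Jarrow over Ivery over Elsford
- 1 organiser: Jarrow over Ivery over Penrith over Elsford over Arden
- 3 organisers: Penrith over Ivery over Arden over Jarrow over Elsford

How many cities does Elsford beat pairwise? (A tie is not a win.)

Elsford against each rival (25 organisers):
Elsford vs Penrith: Elsford is ranked higher on 4+4+1 = 9 ballots, Penrith on 16. Penrith wins 16–9.
Elsford vs Ivery: Elsford is ranked higher on 4 ballots, Ivery on 21. Ivery wins 21–4.
Elsford vs Jarrow: Elsford wins 17–8.
Elsford vs Arden: 4+4+8+1+1 = 18 for Elsford, 7 for Arden — Elsford by 18–7.
Elsford beats Jarrow, Arden; loses to Penrith, Ivery — 2 pairwise wins.

2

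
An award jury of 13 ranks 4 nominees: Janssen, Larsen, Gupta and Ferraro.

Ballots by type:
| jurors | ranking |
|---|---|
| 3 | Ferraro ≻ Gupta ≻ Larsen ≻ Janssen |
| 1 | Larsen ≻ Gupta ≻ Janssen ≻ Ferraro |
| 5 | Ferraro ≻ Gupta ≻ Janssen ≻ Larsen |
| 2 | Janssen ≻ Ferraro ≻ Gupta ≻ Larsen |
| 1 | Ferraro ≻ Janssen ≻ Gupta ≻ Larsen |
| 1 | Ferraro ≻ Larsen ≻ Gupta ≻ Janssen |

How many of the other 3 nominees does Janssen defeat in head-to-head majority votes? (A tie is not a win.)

1

Janssen against each rival (13 jurors):
Janssen–Larsen: Janssen 8–5.
Janssen vs Gupta: Janssen is ranked higher on 2+1 = 3 ballots, Gupta on 10. Gupta wins 10–3.
Janssen vs Ferraro: Janssen preferred on 1+2 = 3 ballots; Ferraro wins 10–3.
Janssen beats Larsen; loses to Gupta, Ferraro — 1 pairwise win.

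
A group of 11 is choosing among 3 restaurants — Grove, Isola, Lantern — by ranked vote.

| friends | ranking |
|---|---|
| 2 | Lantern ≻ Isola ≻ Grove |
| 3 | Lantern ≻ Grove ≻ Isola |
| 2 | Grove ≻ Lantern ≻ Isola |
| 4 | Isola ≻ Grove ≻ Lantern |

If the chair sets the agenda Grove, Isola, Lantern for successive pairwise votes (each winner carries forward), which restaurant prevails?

Round 1: Grove vs Isola — 5–6, Isola advances.
Round 2: Isola vs Lantern — 4–7, Lantern advances.
The agenda winner is Lantern.

Lantern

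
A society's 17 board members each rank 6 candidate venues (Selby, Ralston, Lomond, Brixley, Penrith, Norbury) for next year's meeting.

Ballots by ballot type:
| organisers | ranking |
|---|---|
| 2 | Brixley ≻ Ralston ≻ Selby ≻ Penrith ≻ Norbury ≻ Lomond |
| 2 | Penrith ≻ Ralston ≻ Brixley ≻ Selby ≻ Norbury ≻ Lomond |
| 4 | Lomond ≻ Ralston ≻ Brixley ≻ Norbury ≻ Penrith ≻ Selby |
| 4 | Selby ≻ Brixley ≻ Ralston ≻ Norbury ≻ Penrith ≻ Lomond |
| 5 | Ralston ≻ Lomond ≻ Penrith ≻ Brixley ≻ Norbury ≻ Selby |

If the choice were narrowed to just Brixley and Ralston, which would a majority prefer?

Ralston

Ballots ranking Brixley above Ralston: 2 + 4 = 6.
Ballots ranking Ralston above Brixley: 17 − 6 = 11.
Ralston wins the head-to-head 11–6.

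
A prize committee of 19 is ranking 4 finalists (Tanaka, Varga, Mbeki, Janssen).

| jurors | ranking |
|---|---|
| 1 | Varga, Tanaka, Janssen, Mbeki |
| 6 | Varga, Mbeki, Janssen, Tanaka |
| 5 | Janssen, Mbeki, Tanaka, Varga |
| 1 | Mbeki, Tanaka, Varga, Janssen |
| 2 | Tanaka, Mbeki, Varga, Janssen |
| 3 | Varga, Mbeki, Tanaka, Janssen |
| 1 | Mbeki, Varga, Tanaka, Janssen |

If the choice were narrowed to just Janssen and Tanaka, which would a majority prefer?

Janssen

Ballots ranking Janssen above Tanaka: 6 + 5 = 11.
Ballots ranking Tanaka above Janssen: 19 − 11 = 8.
Janssen wins the head-to-head 11–8.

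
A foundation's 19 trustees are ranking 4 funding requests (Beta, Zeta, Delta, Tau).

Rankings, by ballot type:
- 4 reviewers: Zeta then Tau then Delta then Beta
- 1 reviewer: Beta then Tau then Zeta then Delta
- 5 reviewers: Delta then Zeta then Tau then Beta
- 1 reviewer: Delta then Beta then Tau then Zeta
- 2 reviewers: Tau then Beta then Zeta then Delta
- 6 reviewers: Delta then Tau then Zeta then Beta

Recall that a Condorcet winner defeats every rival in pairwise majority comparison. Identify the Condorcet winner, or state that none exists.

Head-to-head results (19 reviewers):
Beta–Zeta: Zeta 15–4.
Beta vs Delta: Delta, 16–3.
Beta vs Tau: Tau, 17–2.
Zeta–Delta: Delta 12–7.
Zeta vs Tau: Tau wins 10–9.
Delta vs Tau: Delta, 12–7.
Delta beats each of Beta, Zeta, Tau — Delta is the Condorcet winner.

Delta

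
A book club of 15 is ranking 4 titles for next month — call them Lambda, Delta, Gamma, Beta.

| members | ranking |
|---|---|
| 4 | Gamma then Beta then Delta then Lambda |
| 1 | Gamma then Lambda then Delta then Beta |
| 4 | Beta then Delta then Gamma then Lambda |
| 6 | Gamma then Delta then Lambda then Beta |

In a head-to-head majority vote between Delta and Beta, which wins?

Ballots ranking Delta above Beta: 1 + 6 = 7.
Ballots ranking Beta above Delta: 15 − 7 = 8.
Beta wins the head-to-head 8–7.

Beta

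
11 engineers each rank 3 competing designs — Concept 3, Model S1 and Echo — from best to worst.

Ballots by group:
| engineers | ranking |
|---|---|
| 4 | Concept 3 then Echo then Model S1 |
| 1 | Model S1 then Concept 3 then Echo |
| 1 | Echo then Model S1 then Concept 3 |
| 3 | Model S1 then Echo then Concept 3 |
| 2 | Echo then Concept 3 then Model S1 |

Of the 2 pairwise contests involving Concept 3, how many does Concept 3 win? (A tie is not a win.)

Concept 3 against each rival (11 engineers):
Concept 3 vs Model S1: 4+2 = 6 for Concept 3, 5 for Model S1 — Concept 3 by 6–5.
Concept 3 vs Echo: Echo, 6–5.
Concept 3 beats Model S1; loses to Echo — 1 pairwise win.

1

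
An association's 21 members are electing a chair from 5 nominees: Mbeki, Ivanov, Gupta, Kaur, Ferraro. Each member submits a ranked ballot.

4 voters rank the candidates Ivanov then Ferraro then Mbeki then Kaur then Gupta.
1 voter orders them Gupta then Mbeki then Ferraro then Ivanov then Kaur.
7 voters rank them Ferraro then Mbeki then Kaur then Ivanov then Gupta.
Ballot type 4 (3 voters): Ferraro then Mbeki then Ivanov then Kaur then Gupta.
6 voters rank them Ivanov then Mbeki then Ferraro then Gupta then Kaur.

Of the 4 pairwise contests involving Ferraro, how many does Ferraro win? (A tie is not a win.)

4

Ferraro against each rival (21 voters):
Ferraro vs Mbeki: Ferraro wins 14–7.
Ferraro vs Ivanov: Ferraro, 11–10.
Ferraro vs Gupta: Ferraro is ranked higher on 4+7+3+6 = 20 ballots, Gupta on 1. Ferraro wins 20–1.
Ferraro vs Kaur: 4+1+7+3+6 = 21 for Ferraro, 0 for Kaur — Ferraro by 21–0.
Ferraro beats Mbeki, Ivanov, Gupta, Kaur — 4 pairwise wins.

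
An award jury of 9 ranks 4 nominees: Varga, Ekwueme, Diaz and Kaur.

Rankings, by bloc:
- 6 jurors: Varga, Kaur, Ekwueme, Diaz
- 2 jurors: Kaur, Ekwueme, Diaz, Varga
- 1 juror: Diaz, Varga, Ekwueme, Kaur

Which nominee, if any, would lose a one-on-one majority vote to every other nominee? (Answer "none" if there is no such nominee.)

Pairwise majorities:
Varga vs Ekwueme: Varga, 7–2.
Varga vs Diaz: 6 for Varga, 3 for Diaz — Varga by 6–3.
Varga–Kaur: Varga 7–2.
Ekwueme vs Diaz: Ekwueme wins 8–1.
Ekwueme vs Kaur: Kaur, 8–1.
Diaz vs Kaur: 1 to 8, Kaur.
Diaz loses to every other nominee — it is the Condorcet loser.

Diaz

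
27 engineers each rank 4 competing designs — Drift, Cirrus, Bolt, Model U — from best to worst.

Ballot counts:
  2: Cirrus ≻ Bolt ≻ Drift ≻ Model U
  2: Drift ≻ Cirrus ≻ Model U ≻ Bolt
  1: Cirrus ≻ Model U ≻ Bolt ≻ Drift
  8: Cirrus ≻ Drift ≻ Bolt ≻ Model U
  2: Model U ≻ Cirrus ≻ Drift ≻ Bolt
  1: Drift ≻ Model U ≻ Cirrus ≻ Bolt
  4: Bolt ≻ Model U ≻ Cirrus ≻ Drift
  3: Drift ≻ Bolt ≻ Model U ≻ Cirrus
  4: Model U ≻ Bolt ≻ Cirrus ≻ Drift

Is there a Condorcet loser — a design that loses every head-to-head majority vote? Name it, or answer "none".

Pairwise majorities:
Drift vs Cirrus: Cirrus, 21–6.
Drift–Bolt: Drift 16–11.
Drift vs Model U: 2+2+8+1+3 = 16 for Drift, 11 for Model U — Drift by 16–11.
Cirrus vs Bolt: Cirrus, 16–11.
Cirrus vs Model U: 2+2+1+8 = 13 for Cirrus, 14 for Model U — Model U by 14–13.
Bolt–Model U: Bolt 17–10.
No design is winless: Drift beats Bolt; Cirrus beats Drift; Bolt beats Model U; Model U beats Cirrus. There is no Condorcet loser.

none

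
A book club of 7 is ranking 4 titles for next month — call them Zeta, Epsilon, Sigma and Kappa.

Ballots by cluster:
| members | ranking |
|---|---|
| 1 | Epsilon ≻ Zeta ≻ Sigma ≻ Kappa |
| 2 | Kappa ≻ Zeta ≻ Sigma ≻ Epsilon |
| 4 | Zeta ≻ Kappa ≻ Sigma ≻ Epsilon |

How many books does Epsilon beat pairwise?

Epsilon against each rival (7 members):
Epsilon vs Zeta: Zeta, 6–1.
Epsilon vs Sigma: Sigma, 6–1.
Epsilon vs Kappa: 1 to 6, Kappa.
Epsilon beats no one; loses to Zeta, Sigma, Kappa — 0 pairwise wins.

0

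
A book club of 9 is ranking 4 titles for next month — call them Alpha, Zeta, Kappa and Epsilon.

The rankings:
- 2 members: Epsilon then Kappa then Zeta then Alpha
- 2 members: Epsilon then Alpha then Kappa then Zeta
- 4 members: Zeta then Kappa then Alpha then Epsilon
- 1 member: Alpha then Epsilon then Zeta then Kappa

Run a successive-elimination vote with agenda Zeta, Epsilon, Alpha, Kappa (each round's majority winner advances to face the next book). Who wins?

Kappa

Round 1: Zeta vs Epsilon — 4–5, Epsilon advances.
Round 2: Epsilon vs Alpha — 4–5, Alpha advances.
Round 3: Alpha vs Kappa — 3–6, Kappa advances.
The agenda winner is Kappa.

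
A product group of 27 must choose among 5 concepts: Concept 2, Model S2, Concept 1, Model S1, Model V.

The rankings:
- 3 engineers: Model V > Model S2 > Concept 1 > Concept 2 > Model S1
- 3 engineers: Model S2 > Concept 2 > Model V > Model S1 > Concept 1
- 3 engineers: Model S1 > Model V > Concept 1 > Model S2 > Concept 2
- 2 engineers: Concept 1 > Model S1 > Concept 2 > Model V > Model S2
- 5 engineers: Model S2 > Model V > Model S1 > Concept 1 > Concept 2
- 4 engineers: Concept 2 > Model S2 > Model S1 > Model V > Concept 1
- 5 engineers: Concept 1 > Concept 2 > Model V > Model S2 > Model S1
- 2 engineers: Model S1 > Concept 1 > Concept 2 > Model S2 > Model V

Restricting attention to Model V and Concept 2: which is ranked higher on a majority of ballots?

Ballots ranking Model V above Concept 2: 3 + 3 + 5 = 11.
Ballots ranking Concept 2 above Model V: 27 − 11 = 16.
Concept 2 wins the head-to-head 16–11.

Concept 2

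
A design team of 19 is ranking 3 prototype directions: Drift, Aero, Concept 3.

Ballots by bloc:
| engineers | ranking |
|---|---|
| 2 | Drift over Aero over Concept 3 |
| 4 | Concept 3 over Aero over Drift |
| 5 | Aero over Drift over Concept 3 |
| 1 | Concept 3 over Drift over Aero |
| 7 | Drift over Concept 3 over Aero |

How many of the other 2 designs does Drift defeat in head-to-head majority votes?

2

Drift against each rival (19 engineers):
Drift vs Aero: Drift is ranked higher on 2+1+7 = 10 ballots, Aero on 9. Drift wins 10–9.
Drift–Concept 3: Drift 14–5.
Drift beats Aero, Concept 3 — 2 pairwise wins.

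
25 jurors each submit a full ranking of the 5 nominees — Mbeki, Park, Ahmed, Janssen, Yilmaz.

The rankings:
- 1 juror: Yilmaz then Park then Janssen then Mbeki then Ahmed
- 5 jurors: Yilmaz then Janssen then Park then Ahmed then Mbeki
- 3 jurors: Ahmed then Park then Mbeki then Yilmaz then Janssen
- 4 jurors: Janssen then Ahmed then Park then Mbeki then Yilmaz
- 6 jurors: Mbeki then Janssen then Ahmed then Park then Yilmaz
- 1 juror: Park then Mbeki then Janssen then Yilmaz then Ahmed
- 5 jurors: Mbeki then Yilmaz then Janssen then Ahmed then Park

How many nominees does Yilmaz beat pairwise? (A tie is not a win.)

Yilmaz against each rival (25 jurors):
Yilmaz vs Mbeki: 1+5 = 6 for Yilmaz, 19 for Mbeki — Mbeki by 19–6.
Yilmaz vs Park: Yilmaz is ranked higher on 1+5+5 = 11 ballots, Park on 14. Park wins 14–11.
Yilmaz vs Ahmed: Yilmaz preferred on 1+5+1+5 = 12 ballots; Ahmed wins 13–12.
Yilmaz vs Janssen: Yilmaz wins 14–11.
Yilmaz beats Janssen; loses to Mbeki, Park, Ahmed — 1 pairwise win.

1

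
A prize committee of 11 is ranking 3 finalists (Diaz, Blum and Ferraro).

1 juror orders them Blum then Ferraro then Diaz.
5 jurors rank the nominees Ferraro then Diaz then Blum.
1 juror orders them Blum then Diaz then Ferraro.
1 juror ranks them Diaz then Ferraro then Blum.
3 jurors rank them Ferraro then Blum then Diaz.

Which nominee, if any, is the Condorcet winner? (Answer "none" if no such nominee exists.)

Ferraro

Pairwise majorities:
Diaz vs Blum: 6 to 5, Diaz.
Diaz vs Ferraro: 2 to 9, Ferraro.
Blum vs Ferraro: 2 to 9, Ferraro.
Ferraro wins every pairwise contest, so Ferraro is the Condorcet winner.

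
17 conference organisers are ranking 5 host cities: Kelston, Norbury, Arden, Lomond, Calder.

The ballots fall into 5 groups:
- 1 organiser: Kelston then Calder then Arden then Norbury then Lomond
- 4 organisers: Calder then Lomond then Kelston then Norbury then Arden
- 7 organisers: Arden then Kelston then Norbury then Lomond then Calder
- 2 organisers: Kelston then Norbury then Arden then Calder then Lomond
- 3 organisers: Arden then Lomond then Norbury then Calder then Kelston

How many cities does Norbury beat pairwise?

Norbury against each rival (17 organisers):
Norbury vs Kelston: Norbury is ranked higher on 3 ballots, Kelston on 14. Kelston wins 14–3.
Norbury vs Arden: Arden, 11–6.
Norbury vs Lomond: 1+7+2 = 10 for Norbury, 7 for Lomond — Norbury by 10–7.
Norbury vs Calder: 7+2+3 = 12 for Norbury, 5 for Calder — Norbury by 12–5.
Norbury beats Lomond, Calder; loses to Kelston, Arden — 2 pairwise wins.

2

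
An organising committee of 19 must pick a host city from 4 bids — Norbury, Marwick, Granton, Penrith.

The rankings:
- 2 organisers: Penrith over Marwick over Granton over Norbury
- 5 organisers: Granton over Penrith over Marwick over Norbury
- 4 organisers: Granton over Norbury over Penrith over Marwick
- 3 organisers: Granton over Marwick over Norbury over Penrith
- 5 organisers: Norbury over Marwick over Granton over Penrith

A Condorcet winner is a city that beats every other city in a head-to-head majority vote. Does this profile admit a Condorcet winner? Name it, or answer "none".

Granton

Check each pair by majority over 19 ballots:
Norbury vs Marwick: 4+5 = 9 for Norbury, 10 for Marwick — Marwick by 10–9.
Norbury vs Granton: 5 to 14, Granton.
Norbury vs Penrith: Norbury is ranked higher on 4+3+5 = 12 ballots, Penrith on 7. Norbury wins 12–7.
Marwick vs Granton: Marwick is ranked higher on 2+5 = 7 ballots, Granton on 12. Granton wins 12–7.
Marwick vs Penrith: 8 to 11, Penrith.
Granton vs Penrith: 17 to 2, Granton.
Granton wins every pairwise contest, so Granton is the Condorcet winner.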